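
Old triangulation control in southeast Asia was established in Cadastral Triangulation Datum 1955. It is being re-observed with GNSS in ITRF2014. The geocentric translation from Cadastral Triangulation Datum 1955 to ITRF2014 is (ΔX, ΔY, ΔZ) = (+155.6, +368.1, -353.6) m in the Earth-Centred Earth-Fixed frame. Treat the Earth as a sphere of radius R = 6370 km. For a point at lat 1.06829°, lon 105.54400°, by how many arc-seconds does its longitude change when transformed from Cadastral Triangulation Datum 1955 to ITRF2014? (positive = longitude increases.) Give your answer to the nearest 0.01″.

sin φ = 0.018644, cos φ = 0.999826, sin λ = 0.963425, cos λ = -0.267978.
East component: ΔE = −sin λ·ΔX + cos λ·ΔY = −(0.963425)(155.6) + (-0.267978)(368.1) = -248.55 m.
1° of latitude spans πR/180 = 111177 m; at latitude φ, 1° of longitude spans that × cos φ = 111158.1 m, so Δλ = -248.55 / 111158.1 × 3600 = -8.050″.

Δλ = -8.05″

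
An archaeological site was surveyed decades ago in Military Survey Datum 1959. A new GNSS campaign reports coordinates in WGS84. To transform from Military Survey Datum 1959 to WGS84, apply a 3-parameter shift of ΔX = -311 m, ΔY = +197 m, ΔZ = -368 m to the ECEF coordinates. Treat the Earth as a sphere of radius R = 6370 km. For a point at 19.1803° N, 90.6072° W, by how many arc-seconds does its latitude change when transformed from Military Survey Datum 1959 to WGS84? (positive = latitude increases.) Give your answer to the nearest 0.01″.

Δφ = -9.19″

sin φ = 0.328542, cos φ = 0.944489, sin λ = -0.999944, cos λ = -0.010597.
North component: ΔN = −sin φ cos λ·ΔX − sin φ sin λ·ΔY + cos φ·ΔZ = −(0.328542)(-0.010597)(-311) − (0.328542)(-0.999944)(197) + (0.944489)(-368) = -283.94 m.
1° of latitude spans πR/180 = 111177 m, so Δφ = -283.94 / 111177 × 3600 = -9.194″.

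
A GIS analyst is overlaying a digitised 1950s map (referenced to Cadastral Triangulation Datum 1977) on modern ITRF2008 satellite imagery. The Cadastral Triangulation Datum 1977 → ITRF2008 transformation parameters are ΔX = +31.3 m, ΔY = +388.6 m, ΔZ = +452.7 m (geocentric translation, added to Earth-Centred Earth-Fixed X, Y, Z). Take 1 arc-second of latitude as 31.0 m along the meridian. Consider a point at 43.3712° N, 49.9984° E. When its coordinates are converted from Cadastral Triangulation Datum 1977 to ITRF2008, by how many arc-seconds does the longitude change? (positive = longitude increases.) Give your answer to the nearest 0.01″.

Δλ = 10.02″

sin φ = 0.686722, cos φ = 0.726920, sin λ = 0.766026, cos λ = 0.642809.
East component: ΔE = −sin λ·ΔX + cos λ·ΔY = −(0.766026)(31.3) + (0.642809)(388.6) = 225.82 m.
1° of latitude spans 3600 × 31.00 = 111600 m; at latitude φ, 1° of longitude spans that × cos φ = 81124.3 m, so Δλ = 225.82 / 81124.3 × 3600 = 10.021″.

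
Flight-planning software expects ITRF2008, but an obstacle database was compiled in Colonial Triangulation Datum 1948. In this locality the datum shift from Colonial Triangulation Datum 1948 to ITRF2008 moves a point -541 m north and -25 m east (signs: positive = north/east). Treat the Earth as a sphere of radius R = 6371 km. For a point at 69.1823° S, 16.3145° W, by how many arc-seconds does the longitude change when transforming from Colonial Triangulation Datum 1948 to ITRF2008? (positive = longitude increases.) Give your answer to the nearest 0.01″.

At latitude -69.1823°, cos φ = 0.355396.
One radian of longitude at latitude φ spans R cos φ, so Δλ = ΔE / (R cos φ) = -25.0 / (6371000 × 0.355396) = -1.1041e-05 rad = -2.277″.

Δλ = -2.28″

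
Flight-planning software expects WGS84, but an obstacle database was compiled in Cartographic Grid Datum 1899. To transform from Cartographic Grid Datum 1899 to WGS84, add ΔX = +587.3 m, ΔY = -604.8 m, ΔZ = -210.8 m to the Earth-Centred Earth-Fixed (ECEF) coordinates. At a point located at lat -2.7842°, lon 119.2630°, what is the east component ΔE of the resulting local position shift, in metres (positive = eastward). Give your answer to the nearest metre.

The local east axis at (φ, λ) is (−sin λ, cos λ, 0), so ΔE = −sin(119.2630°)·587.3 + cos(119.2630°)·(-604.8) = -216.71 m.

ΔE = -217 m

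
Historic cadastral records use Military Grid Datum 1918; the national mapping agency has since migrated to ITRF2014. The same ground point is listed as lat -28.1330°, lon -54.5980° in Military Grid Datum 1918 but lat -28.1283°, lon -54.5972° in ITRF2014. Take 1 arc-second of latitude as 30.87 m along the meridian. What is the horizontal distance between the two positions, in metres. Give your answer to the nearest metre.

528 m

Δφ = -28.1283° − -28.1330° = +0.0047°; Δλ = -54.5972° − -54.5980° = +0.0008°.
1° of latitude = 3600 × 30.87 = 111132 m.
ΔN = Δφ × 111132 = 522.3 m; ΔE = Δλ × 111132 × cos(-28.1330°) = +0.0008 × 111132 × 0.881855 = 78.4 m.
Distance = √(ΔE² + ΔN²) = √(78.4² + 522.3²) = 528.2 m.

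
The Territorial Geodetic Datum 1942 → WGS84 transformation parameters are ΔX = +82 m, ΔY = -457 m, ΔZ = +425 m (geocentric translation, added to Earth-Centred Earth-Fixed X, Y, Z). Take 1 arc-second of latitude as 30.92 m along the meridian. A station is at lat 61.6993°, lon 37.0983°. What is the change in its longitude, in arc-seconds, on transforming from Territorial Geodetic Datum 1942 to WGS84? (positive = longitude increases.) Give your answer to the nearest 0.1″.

sin φ = 0.880472, cos φ = 0.474099, sin λ = 0.603184, cos λ = 0.797602.
East component: ΔE = −sin λ·ΔX + cos λ·ΔY = −(0.603184)(82) + (0.797602)(-457) = -413.97 m.
1° of latitude spans 3600 × 30.92 = 111312 m; at latitude φ, 1° of longitude spans that × cos φ = 52772.9 m, so Δλ = -413.97 / 52772.9 × 3600 = -28.239″.

Δλ = -28.2″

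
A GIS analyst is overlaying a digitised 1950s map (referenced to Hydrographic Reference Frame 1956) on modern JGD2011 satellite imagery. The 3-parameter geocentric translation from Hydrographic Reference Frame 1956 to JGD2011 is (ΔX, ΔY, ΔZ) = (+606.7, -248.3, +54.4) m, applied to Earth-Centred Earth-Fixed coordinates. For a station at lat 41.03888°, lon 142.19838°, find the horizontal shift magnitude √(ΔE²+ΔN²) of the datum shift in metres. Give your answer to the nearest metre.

At φ = 41.03888°, λ = 142.19838°: sin φ = 0.656571, cos φ = 0.754264, sin λ = 0.612929, cos λ = -0.790138.
ΔE = −sin λ·ΔX + cos λ·ΔY = −(0.612929)·(606.7) + (-0.790138)·(-248.3) = -175.67 m.
ΔN = −sin φ cos λ·ΔX − sin φ sin λ·ΔY + cos φ·ΔZ = −(0.656571)(-0.790138)(606.7) − (0.656571)(0.612929)(-248.3) + (0.754264)(54.4) = 455.70 m.
Horizontal magnitude = √(ΔE² + ΔN²) = √((-175.67)² + 455.70²) = 488.39 m.

488 m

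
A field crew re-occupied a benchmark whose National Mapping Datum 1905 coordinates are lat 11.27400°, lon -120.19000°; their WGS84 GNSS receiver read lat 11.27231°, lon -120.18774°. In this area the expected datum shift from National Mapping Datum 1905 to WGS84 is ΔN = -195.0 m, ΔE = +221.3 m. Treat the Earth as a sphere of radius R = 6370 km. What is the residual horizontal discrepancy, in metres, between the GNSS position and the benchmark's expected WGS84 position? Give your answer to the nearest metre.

Observed coordinate differences: Δφ = -0.00169°, Δλ = +0.00226°.
Converting to metres (1° lat = 111177 m, cos φ = 0.980703): observed ΔN = -187.9 m, observed ΔE = 246.4 m.
Subtracting the expected shift leaves a residual of -187.9 − (-195.0) = 7.1 m north and 246.4 − (221.3) = 25.1 m east.
Residual distance = √(7.1² + 25.1²) = 26.1 m.

26 m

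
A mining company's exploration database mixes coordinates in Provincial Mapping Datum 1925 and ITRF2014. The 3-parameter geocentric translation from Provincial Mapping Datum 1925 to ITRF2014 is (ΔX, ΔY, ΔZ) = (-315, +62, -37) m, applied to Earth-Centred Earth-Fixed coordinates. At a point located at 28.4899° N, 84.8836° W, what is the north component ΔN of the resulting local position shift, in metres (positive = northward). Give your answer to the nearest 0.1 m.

The local north axis is (−sin φ cos λ, −sin φ sin λ, cos φ), giving ΔN = 13.400 + 29.456 − 32.519 = 10.34 m.

ΔN = 10.3 m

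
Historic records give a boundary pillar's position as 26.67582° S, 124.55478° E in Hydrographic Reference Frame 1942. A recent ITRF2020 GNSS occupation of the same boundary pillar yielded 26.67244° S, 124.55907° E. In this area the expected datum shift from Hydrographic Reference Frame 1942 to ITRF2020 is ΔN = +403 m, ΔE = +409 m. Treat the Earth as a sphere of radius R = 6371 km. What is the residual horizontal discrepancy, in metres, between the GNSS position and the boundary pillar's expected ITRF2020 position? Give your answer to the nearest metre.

32 m

Observed coordinate differences: Δφ = +0.00338°, Δλ = +0.00429°.
Converting to metres (1° lat = 111195 m, cos φ = 0.893561): observed ΔN = 375.8 m, observed ΔE = 426.3 m.
Subtracting the expected shift leaves a residual of 375.8 − (403) = -27.2 m north and 426.3 − (409) = 17.3 m east.
Residual distance = √((-27.2)² + 17.3²) = 32.2 m.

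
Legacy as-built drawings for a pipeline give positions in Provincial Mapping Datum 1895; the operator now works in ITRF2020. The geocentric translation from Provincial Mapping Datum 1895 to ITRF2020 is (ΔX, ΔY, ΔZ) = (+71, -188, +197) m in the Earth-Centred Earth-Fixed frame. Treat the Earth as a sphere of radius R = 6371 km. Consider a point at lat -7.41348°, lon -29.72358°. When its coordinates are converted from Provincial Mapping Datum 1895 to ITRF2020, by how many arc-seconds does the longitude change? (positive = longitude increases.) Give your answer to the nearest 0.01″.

sin φ = -0.129029, cos φ = 0.991641, sin λ = -0.495816, cos λ = 0.868428.
East component: ΔE = −sin λ·ΔX + cos λ·ΔY = −(-0.495816)(71) + (0.868428)(-188) = -128.06 m.
1° of latitude spans πR/180 = 111195 m; at latitude φ, 1° of longitude spans that × cos φ = 110265.4 m, so Δλ = -128.06 / 110265.4 × 3600 = -4.181″.

Δλ = -4.18″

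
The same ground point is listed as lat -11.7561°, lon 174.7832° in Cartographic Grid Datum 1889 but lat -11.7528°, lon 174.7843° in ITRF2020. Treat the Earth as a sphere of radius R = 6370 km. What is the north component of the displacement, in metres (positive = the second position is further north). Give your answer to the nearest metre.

ΔN = 367 m

Δφ = -11.7528° − -11.7561° = +0.0033°; Δλ = 174.7843° − 174.7832° = +0.0011°.
1° along a meridian = πR/180 = 111177 m.
ΔN = Δφ × 111177 = 366.9 m; ΔE = Δλ × 111177 × cos(-11.7561°) = +0.0011 × 111177 × 0.979024 = 119.7 m.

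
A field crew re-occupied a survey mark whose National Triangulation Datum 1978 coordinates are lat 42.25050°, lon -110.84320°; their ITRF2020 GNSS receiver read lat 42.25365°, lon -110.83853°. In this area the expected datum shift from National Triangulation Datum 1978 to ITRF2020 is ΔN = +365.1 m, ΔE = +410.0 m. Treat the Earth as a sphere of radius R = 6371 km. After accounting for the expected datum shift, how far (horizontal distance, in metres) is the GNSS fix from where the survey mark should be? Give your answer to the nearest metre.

30 m

Observed coordinate differences: Δφ = +0.00315°, Δλ = +0.00467°.
Converting to metres (1° lat = 111195 m, cos φ = 0.740212): observed ΔN = 350.3 m, observed ΔE = 384.4 m.
Subtracting the expected shift leaves a residual of 350.3 − (365.1) = -14.8 m north and 384.4 − (410.0) = -25.6 m east.
Residual distance = √((-14.8)² + (-25.6)²) = 29.6 m.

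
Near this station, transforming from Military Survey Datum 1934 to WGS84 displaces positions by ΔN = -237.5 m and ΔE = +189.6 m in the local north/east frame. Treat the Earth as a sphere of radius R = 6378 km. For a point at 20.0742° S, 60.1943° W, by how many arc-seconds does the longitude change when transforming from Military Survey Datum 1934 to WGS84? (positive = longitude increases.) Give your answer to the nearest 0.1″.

At latitude -20.0742°, cos φ = 0.939249.
One radian of longitude at latitude φ spans R cos φ, so Δλ = ΔE / (R cos φ) = 189.6 / (6378000 × 0.939249) = 3.1650e-05 rad = 6.528″.

Δλ = 6.5″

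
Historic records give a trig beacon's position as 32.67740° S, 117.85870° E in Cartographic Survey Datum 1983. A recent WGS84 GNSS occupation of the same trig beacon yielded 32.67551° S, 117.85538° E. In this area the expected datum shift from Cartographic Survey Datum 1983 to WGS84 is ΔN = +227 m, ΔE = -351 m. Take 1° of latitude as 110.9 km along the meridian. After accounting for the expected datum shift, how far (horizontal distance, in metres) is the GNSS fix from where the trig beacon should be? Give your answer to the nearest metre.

Observed coordinate differences: Δφ = +0.00189°, Δλ = -0.00332°.
Converting to metres (1° lat = 110900 m, cos φ = 0.841724): observed ΔN = 209.6 m, observed ΔE = -309.9 m.
Subtracting the expected shift leaves a residual of 209.6 − (227) = -17.4 m north and -309.9 − (-351) = 41.1 m east.
Residual distance = √((-17.4)² + 41.1²) = 44.6 m.

45 m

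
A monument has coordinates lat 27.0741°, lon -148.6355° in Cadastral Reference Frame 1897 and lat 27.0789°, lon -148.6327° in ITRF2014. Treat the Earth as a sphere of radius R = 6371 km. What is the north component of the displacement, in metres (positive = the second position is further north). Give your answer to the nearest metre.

Δφ = 27.0789° − 27.0741° = +0.0048°; Δλ = -148.6327° − -148.6355° = +0.0028°.
1° along a meridian = πR/180 = 111195 m.
ΔN = Δφ × 111195 = 533.7 m; ΔE = Δλ × 111195 × cos(27.0741°) = +0.0028 × 111195 × 0.890419 = 277.2 m.

ΔN = 534 m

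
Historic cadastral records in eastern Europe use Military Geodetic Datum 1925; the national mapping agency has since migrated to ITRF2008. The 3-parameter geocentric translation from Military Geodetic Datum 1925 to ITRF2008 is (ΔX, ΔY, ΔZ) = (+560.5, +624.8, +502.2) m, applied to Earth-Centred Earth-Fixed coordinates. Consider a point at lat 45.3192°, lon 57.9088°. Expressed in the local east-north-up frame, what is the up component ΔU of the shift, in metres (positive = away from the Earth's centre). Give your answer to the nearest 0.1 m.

The local up (radial) axis is (cos φ cos λ, cos φ sin λ, sin φ), giving ΔU = 209.383 + 372.204 + 357.082 = 938.67 m.

ΔU = 938.7 m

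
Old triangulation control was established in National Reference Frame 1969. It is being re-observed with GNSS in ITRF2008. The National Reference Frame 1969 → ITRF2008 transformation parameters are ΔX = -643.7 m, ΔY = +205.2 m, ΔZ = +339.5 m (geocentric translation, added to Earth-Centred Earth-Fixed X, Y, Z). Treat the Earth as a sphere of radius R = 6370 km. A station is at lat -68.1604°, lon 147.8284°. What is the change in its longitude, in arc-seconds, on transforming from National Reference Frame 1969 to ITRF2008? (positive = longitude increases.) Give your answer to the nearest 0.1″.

sin φ = -0.928229, cos φ = 0.372009, sin λ = 0.532457, cos λ = -0.846457.
East component: ΔE = −sin λ·ΔX + cos λ·ΔY = −(0.532457)(-643.7) + (-0.846457)(205.2) = 169.05 m.
1° of latitude spans πR/180 = 111177 m; at latitude φ, 1° of longitude spans that × cos φ = 41359.1 m, so Δλ = 169.05 / 41359.1 × 3600 = 14.714″.

Δλ = 14.7″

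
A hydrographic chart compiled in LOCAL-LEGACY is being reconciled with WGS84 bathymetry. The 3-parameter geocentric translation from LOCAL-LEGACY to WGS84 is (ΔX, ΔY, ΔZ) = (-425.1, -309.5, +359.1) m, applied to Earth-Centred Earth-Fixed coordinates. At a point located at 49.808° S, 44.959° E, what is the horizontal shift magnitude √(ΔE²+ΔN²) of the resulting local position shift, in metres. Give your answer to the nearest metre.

184 m

At φ = -49.808°, λ = 44.959°: sin φ = -0.763886, cos φ = 0.645351, sin λ = 0.706601, cos λ = 0.707613.
ΔE = −sin λ·ΔX + cos λ·ΔY = −(0.706601)·(-425.1) + (0.707613)·(-309.5) = 81.37 m.
ΔN = −sin φ cos λ·ΔX − sin φ sin λ·ΔY + cos φ·ΔZ = −(-0.763886)(0.707613)(-425.1) − (-0.763886)(0.706601)(-309.5) + (0.645351)(359.1) = -165.09 m.
Horizontal magnitude = √(ΔE² + ΔN²) = √(81.37² + (-165.09)²) = 184.06 m.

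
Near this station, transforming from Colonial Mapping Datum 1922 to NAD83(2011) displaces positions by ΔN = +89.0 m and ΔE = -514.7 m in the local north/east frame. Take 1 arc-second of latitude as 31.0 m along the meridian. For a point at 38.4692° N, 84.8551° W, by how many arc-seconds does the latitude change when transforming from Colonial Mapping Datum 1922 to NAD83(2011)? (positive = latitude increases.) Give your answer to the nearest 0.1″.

Δφ = 2.9″

1″ of latitude = 31.00 m, so Δφ = 89.0 / 31.00 = 2.871″.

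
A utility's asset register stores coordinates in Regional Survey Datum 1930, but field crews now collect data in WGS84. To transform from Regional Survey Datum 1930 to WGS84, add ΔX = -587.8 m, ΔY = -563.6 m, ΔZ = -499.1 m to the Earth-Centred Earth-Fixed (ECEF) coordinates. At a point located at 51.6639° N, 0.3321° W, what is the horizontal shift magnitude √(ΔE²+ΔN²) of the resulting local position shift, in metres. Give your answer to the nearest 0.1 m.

586.2 m

The local east axis at (φ, λ) is (−sin λ, cos λ, 0), so ΔE = −sin(-0.3321°)·(-587.8) + cos(-0.3321°)·(-563.6) = -567.00 m.
The local north axis is (−sin φ cos λ, −sin φ sin λ, cos φ), giving ΔN = 461.054 − 2.562 − 309.578 = 148.91 m.
Horizontal magnitude = √(ΔE² + ΔN²) = √((-567.00)² + 148.91²) = 586.23 m.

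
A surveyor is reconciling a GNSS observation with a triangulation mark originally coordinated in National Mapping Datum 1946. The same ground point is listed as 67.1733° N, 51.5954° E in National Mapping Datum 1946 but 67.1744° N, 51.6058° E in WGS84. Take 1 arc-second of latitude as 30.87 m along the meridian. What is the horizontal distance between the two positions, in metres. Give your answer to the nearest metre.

465 m

Δφ = 67.1744° − 67.1733° = +0.0011°; Δλ = 51.6058° − 51.5954° = +0.0104°.
1° of latitude = 3600 × 30.87 = 111132 m.
ΔN = Δφ × 111132 = 122.2 m; ΔE = Δλ × 111132 × cos(67.1733°) = +0.0104 × 111132 × 0.387945 = 448.4 m.
Distance = √(ΔE² + ΔN²) = √(448.4² + 122.2²) = 464.7 m.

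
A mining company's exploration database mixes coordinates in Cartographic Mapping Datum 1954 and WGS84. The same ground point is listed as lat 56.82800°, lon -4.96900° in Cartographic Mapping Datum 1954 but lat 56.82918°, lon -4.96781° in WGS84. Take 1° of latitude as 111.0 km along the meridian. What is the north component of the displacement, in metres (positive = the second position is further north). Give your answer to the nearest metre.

ΔN = 131 m

Δφ = 56.82918° − 56.82800° = +0.00118°; Δλ = -4.96781° − -4.96900° = +0.00119°.
ΔN = Δφ × 111000 = 131.0 m; ΔE = Δλ × 111000 × cos(56.82800°) = +0.00119 × 111000 × 0.547154 = 72.3 m.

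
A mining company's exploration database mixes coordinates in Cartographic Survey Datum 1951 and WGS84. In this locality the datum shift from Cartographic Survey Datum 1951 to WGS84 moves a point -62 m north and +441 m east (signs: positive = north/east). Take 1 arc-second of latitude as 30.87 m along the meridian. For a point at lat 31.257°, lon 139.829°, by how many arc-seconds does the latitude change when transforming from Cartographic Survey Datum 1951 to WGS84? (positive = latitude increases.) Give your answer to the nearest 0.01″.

Δφ = -2.01″

1″ of latitude = 30.87 m, so Δφ = -62.0 / 30.87 = -2.008″.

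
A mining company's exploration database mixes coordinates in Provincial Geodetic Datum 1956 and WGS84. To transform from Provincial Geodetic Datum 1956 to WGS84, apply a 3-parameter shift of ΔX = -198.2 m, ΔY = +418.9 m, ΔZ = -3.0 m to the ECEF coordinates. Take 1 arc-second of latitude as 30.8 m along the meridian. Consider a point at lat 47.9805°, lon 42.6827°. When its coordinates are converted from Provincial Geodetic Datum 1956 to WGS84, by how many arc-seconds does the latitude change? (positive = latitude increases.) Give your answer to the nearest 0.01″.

sin φ = 0.742917, cos φ = 0.669383, sin λ = 0.677938, cos λ = 0.735119.
North component: ΔN = −sin φ cos λ·ΔX − sin φ sin λ·ΔY + cos φ·ΔZ = −(0.742917)(0.735119)(-198.2) − (0.742917)(0.677938)(418.9) + (0.669383)(-3.0) = -104.74 m.
1° of latitude spans 3600 × 30.80 = 110880 m, so Δφ = -104.74 / 110880 × 3600 = -3.401″.

Δφ = -3.40″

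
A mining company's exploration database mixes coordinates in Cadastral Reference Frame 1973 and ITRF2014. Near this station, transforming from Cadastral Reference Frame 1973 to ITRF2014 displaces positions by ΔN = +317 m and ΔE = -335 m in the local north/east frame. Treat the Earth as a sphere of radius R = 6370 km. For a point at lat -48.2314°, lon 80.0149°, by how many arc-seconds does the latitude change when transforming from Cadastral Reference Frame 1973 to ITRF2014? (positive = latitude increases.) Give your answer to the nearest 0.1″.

On a sphere of radius R, 1 rad of latitude = R, so Δφ = ΔN / R = 317.0 / 6370000 = 4.9765e-05 rad = 10.265″.

Δφ = 10.3″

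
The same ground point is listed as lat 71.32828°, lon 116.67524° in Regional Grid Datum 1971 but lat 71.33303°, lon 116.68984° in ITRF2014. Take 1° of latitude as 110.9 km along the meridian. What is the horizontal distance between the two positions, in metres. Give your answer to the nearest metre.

739 m

Δφ = 71.33303° − 71.32828° = +0.00475°; Δλ = 116.68984° − 116.67524° = +0.01460°.
ΔN = Δφ × 110900 = 526.8 m; ΔE = Δλ × 110900 × cos(71.32828°) = +0.01460 × 110900 × 0.320145 = 518.4 m.
Distance = √(ΔE² + ΔN²) = √(518.4² + 526.8²) = 739.0 m.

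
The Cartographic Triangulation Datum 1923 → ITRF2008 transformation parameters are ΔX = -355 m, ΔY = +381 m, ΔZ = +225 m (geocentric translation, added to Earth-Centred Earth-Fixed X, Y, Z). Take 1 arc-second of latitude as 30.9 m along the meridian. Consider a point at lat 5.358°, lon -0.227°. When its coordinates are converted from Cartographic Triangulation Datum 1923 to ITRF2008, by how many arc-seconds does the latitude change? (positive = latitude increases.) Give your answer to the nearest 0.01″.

sin φ = 0.093379, cos φ = 0.995631, sin λ = -0.003962, cos λ = 0.999992.
North component: ΔN = −sin φ cos λ·ΔX − sin φ sin λ·ΔY + cos φ·ΔZ = −(0.093379)(0.999992)(-355) − (0.093379)(-0.003962)(381) + (0.995631)(225) = 257.31 m.
1° of latitude spans 3600 × 30.90 = 111240 m, so Δφ = 257.31 / 111240 × 3600 = 8.327″.

Δφ = 8.33″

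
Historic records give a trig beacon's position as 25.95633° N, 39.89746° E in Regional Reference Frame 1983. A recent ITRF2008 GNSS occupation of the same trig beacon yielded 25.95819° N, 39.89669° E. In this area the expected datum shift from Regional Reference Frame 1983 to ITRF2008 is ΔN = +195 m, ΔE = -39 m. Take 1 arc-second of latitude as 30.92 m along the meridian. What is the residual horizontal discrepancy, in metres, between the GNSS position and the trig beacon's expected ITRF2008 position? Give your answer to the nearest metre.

40 m

Observed coordinate differences: Δφ = +0.00186°, Δλ = -0.00077°.
Converting to metres (1° lat = 111312 m, cos φ = 0.899128): observed ΔN = 207.0 m, observed ΔE = -77.1 m.
Subtracting the expected shift leaves a residual of 207.0 − (195) = 12.0 m north and -77.1 − (-39) = -38.1 m east.
Residual distance = √(12.0² + (-38.1)²) = 39.9 m.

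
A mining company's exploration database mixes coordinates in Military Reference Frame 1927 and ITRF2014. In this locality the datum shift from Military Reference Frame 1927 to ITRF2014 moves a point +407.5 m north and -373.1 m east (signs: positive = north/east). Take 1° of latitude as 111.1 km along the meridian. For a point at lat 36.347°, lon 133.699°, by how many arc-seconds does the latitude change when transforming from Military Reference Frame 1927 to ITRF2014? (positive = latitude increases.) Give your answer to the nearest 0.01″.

1° of latitude = 111.1 km, so Δφ = 407.5 / 111100 = 0.0036679° = 13.204″.

Δφ = 13.20″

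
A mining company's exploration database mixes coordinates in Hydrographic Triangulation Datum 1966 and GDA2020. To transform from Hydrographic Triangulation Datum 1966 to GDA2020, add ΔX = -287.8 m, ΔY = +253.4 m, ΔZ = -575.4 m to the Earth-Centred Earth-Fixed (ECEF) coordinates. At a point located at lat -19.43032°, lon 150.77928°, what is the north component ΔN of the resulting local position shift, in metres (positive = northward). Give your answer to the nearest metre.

At φ = -19.43032°, λ = 150.77928°: sin φ = -0.332660, cos φ = 0.943047, sin λ = 0.488175, cos λ = -0.872746.
ΔN = −sin φ cos λ·ΔX − sin φ sin λ·ΔY + cos φ·ΔZ = −(-0.332660)(-0.872746)(-287.8) − (-0.332660)(0.488175)(253.4) + (0.943047)(-575.4) = -417.92 m.

ΔN = -418 m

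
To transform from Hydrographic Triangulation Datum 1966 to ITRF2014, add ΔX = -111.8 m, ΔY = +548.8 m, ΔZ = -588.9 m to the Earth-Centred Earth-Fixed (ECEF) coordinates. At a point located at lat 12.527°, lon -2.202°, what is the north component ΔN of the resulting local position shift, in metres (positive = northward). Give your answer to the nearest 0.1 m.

ΔN = -546.1 m

At φ = 12.527°, λ = -2.202°: sin φ = 0.216900, cos φ = 0.976194, sin λ = -0.038423, cos λ = 0.999262.
ΔN = −sin φ cos λ·ΔX − sin φ sin λ·ΔY + cos φ·ΔZ = −(0.216900)(0.999262)(-111.8) − (0.216900)(-0.038423)(548.8) + (0.976194)(-588.9) = -546.08 m.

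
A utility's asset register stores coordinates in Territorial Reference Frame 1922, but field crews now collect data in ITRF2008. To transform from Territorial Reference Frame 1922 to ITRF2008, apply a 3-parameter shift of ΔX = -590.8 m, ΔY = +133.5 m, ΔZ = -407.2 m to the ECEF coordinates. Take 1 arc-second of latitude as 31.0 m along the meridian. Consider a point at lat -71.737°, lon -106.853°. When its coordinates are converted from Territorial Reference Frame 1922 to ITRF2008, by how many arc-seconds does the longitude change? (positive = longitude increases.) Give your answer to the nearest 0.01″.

Δλ = -62.19″

sin φ = -0.949628, cos φ = 0.313379, sin λ = -0.957052, cos λ = -0.289917.
East component: ΔE = −sin λ·ΔX + cos λ·ΔY = −(-0.957052)(-590.8) + (-0.289917)(133.5) = -604.13 m.
1° of latitude spans 3600 × 31.00 = 111600 m; at latitude φ, 1° of longitude spans that × cos φ = 34973.1 m, so Δλ = -604.13 / 34973.1 × 3600 = -62.187″.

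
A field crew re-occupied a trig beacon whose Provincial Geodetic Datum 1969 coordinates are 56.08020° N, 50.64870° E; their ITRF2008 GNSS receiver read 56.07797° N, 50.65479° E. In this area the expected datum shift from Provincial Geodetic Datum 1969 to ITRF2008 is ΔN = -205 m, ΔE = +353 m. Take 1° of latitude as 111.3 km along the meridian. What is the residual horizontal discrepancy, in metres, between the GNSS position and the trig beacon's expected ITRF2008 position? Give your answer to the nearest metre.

Observed coordinate differences: Δφ = -0.00223°, Δλ = +0.00609°.
Converting to metres (1° lat = 111300 m, cos φ = 0.558032): observed ΔN = -248.2 m, observed ΔE = 378.2 m.
Subtracting the expected shift leaves a residual of -248.2 − (-205) = -43.2 m north and 378.2 − (353) = 25.2 m east.
Residual distance = √((-43.2)² + 25.2²) = 50.0 m.

50 m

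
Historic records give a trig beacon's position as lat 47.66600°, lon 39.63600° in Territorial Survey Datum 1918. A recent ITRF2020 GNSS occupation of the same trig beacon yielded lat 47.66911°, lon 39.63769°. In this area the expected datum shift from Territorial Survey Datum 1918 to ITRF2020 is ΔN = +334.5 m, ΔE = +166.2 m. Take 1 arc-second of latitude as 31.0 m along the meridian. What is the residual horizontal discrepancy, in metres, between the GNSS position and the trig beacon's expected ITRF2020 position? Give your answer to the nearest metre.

41 m

Observed coordinate differences: Δφ = +0.00311°, Δλ = +0.00169°.
Converting to metres (1° lat = 111600 m, cos φ = 0.673451): observed ΔN = 347.1 m, observed ΔE = 127.0 m.
Subtracting the expected shift leaves a residual of 347.1 − (334.5) = 12.6 m north and 127.0 − (166.2) = -39.2 m east.
Residual distance = √(12.6² + (-39.2)²) = 41.2 m.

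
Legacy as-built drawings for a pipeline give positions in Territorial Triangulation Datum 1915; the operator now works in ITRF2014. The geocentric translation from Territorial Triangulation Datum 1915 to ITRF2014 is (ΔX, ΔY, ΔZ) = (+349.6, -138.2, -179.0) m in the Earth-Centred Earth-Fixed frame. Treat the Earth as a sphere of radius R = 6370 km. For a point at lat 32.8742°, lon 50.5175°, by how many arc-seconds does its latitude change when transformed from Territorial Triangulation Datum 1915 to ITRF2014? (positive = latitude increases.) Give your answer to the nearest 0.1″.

Δφ = -6.9″

sin φ = 0.542796, cos φ = 0.839864, sin λ = 0.771819, cos λ = 0.635843.
North component: ΔN = −sin φ cos λ·ΔX − sin φ sin λ·ΔY + cos φ·ΔZ = −(0.542796)(0.635843)(349.6) − (0.542796)(0.771819)(-138.2) + (0.839864)(-179.0) = -213.10 m.
1° of latitude spans πR/180 = 111177 m, so Δφ = -213.10 / 111177 × 3600 = -6.900″.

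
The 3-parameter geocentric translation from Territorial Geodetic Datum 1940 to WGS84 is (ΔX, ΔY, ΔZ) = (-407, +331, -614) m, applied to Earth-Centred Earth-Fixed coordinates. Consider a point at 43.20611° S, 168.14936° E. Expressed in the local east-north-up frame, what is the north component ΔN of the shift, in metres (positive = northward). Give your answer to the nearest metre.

At φ = -43.20611°, λ = 168.14936°: sin φ = -0.684625, cos φ = 0.728896, sin λ = 0.205361, cos λ = -0.978686.
ΔN = −sin φ cos λ·ΔX − sin φ sin λ·ΔY + cos φ·ΔZ = −(-0.684625)(-0.978686)(-407) − (-0.684625)(0.205361)(331) + (0.728896)(-614) = -128.30 m.

ΔN = -128 m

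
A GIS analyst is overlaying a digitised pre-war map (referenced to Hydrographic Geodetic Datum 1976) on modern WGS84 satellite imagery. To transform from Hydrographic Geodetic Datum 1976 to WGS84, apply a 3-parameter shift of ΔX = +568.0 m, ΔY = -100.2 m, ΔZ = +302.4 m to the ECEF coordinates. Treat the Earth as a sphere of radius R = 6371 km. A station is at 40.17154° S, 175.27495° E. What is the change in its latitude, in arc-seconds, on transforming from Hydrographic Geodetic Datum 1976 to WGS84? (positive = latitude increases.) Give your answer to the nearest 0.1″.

sin φ = -0.645078, cos φ = 0.764117, sin λ = 0.082374, cos λ = -0.996601.
North component: ΔN = −sin φ cos λ·ΔX − sin φ sin λ·ΔY + cos φ·ΔZ = −(-0.645078)(-0.996601)(568.0) − (-0.645078)(0.082374)(-100.2) + (0.764117)(302.4) = -139.41 m.
1° of latitude spans πR/180 = 111195 m, so Δφ = -139.41 / 111195 × 3600 = -4.514″.

Δφ = -4.5″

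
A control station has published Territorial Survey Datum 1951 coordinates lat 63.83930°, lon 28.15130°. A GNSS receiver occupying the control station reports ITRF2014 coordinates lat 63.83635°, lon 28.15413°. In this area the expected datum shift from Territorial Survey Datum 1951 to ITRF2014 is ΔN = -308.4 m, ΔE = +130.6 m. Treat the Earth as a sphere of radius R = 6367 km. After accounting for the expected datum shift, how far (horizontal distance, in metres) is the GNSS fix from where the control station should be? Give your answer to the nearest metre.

21 m

Observed coordinate differences: Δφ = -0.00295°, Δλ = +0.00283°.
Converting to metres (1° lat = 111125 m, cos φ = 0.440890): observed ΔN = -327.8 m, observed ΔE = 138.7 m.
Subtracting the expected shift leaves a residual of -327.8 − (-308.4) = -19.4 m north and 138.7 − (130.6) = 8.1 m east.
Residual distance = √((-19.4)² + 8.1²) = 21.0 m.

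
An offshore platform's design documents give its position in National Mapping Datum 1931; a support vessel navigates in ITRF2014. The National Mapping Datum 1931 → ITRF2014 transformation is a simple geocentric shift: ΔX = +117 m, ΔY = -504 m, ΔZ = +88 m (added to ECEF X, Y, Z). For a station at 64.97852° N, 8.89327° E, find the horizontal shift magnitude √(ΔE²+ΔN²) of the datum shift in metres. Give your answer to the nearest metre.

At φ = 64.97852°, λ = 8.89327°: sin φ = 0.906149, cos φ = 0.422958, sin λ = 0.154594, cos λ = 0.987978.
ΔE = −sin λ·ΔX + cos λ·ΔY = −(0.154594)·(117) + (0.987978)·(-504) = -516.03 m.
ΔN = −sin φ cos λ·ΔX − sin φ sin λ·ΔY + cos φ·ΔZ = −(0.906149)(0.987978)(117) − (0.906149)(0.154594)(-504) + (0.422958)(88) = 3.08 m.
Horizontal magnitude = √(ΔE² + ΔN²) = √((-516.03)² + 3.08²) = 516.04 m.

516 m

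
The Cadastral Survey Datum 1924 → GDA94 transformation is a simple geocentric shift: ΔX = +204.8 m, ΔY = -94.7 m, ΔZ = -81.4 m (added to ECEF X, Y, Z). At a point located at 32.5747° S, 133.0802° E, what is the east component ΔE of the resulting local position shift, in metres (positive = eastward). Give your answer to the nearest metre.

The local east axis at (φ, λ) is (−sin λ, cos λ, 0), so ΔE = −sin(133.0802°)·204.8 + cos(133.0802°)·(-94.7) = -84.90 m.

ΔE = -85 m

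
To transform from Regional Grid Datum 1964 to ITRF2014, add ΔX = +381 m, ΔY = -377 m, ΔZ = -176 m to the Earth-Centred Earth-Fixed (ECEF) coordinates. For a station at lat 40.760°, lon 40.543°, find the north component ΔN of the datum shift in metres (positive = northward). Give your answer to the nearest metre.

The local north axis is (−sin φ cos λ, −sin φ sin λ, cos φ), giving ΔN = -189.031 + 159.996 − 133.311 = -162.35 m.

ΔN = -162 m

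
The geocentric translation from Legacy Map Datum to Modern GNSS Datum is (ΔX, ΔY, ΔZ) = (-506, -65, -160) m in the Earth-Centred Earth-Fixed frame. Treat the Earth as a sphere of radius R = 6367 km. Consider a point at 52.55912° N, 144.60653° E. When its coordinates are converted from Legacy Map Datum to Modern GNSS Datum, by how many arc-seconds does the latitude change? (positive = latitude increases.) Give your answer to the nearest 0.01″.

Δφ = -12.79″

sin φ = 0.793981, cos φ = 0.607942, sin λ = 0.579188, cos λ = -0.815194.
North component: ΔN = −sin φ cos λ·ΔX − sin φ sin λ·ΔY + cos φ·ΔZ = −(0.793981)(-0.815194)(-506) − (0.793981)(0.579188)(-65) + (0.607942)(-160) = -394.89 m.
1° of latitude spans πR/180 = 111125 m, so Δφ = -394.89 / 111125 × 3600 = -12.793″.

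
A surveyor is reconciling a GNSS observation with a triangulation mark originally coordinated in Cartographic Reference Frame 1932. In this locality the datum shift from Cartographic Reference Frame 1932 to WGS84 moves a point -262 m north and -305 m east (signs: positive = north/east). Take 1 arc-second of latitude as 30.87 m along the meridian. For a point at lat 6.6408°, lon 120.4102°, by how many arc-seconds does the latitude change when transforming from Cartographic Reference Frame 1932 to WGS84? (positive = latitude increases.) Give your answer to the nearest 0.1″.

Δφ = -8.5″

1″ of latitude = 30.87 m, so Δφ = -262.0 / 30.87 = -8.487″.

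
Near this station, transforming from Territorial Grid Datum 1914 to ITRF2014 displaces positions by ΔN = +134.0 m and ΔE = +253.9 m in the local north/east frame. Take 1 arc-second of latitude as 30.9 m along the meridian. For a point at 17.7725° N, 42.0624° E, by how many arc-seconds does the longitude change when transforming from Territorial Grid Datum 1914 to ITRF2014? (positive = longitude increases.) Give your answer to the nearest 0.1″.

Δλ = 8.6″

At latitude 17.7725°, cos φ = 0.952276.
1″ of longitude at this latitude = 30.90 × cos φ = 29.4253 m, so Δλ = 253.9 / 29.4253 = 8.629″.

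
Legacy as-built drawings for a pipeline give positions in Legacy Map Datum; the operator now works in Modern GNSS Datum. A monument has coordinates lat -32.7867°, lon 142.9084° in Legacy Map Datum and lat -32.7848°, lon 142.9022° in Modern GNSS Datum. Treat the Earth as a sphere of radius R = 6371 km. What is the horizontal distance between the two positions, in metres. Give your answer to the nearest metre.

Δφ = -32.7848° − -32.7867° = +0.0019°; Δλ = 142.9022° − 142.9084° = -0.0062°.
1° along a meridian = πR/180 = 111195 m.
ΔN = Δφ × 111195 = 211.3 m; ΔE = Δλ × 111195 × cos(-32.7867°) = -0.0062 × 111195 × 0.840692 = -579.6 m.
Distance = √(ΔE² + ΔN²) = √((-579.6)² + 211.3²) = 616.9 m.

617 m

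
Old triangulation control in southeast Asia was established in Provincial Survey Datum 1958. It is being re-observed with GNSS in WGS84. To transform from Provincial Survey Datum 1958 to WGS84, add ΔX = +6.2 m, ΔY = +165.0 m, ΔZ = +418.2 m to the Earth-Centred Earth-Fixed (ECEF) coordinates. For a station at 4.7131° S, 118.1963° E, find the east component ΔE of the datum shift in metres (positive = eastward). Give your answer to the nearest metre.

ΔE = -83 m

The local east axis at (φ, λ) is (−sin λ, cos λ, 0), so ΔE = −sin(118.1963°)·6.2 + cos(118.1963°)·165.0 = -83.43 m.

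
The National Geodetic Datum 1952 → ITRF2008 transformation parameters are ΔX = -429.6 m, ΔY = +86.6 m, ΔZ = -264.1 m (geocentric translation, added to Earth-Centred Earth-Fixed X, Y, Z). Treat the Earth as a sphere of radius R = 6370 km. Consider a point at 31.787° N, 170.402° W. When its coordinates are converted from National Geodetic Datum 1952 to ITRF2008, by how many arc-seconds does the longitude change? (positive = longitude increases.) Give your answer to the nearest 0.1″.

Δλ = -6.0″

sin φ = 0.526763, cos φ = 0.850012, sin λ = -0.166734, cos λ = -0.986002.
East component: ΔE = −sin λ·ΔX + cos λ·ΔY = −(-0.166734)(-429.6) + (-0.986002)(86.6) = -157.02 m.
1° of latitude spans πR/180 = 111177 m; at latitude φ, 1° of longitude spans that × cos φ = 94502.2 m, so Δλ = -157.02 / 94502.2 × 3600 = -5.981″.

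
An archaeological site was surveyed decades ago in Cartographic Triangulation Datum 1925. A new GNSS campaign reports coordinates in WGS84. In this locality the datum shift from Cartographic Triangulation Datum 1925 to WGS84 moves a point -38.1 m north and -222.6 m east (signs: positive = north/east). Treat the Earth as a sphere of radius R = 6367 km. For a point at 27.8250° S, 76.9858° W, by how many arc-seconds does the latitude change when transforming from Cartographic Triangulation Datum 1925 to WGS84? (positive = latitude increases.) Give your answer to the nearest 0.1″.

Δφ = -1.2″

On a sphere of radius R, 1 rad of latitude = R, so Δφ = ΔN / R = -38.1 / 6367000 = -5.9840e-06 rad = -1.234″.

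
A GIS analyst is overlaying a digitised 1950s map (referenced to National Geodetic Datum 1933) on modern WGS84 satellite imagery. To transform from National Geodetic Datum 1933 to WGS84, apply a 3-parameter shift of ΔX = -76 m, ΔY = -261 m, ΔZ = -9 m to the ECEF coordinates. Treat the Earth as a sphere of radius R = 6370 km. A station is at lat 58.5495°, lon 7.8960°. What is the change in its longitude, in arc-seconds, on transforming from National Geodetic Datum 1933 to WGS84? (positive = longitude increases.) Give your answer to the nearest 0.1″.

Δλ = -15.4″

sin φ = 0.853091, cos φ = 0.521762, sin λ = 0.137375, cos λ = 0.990519.
East component: ΔE = −sin λ·ΔX + cos λ·ΔY = −(0.137375)(-76) + (0.990519)(-261) = -248.08 m.
1° of latitude spans πR/180 = 111177 m; at latitude φ, 1° of longitude spans that × cos φ = 58008.2 m, so Δλ = -248.08 / 58008.2 × 3600 = -15.396″.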